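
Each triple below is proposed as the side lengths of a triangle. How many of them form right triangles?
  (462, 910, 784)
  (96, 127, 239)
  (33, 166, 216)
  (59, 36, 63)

(462,910,784): 462²+784² = 828100 = 910² → right
(96,127,239): 96+127 ≤ 239, not a triangle
(33,166,216): 33+166 ≤ 216, not a triangle
(59,36,63): 36²+59² = 4777 > 3969 = 63² → acute
1 of the 4 is right.

1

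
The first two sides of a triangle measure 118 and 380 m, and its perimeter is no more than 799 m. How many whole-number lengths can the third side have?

39

Triangle inequality: 262 < x < 498. Perimeter ≤ 799 gives x ≤ 799 − 118 − 380 = 301.
So 262 < x ≤ 301; integers 263 through 301: 39 values.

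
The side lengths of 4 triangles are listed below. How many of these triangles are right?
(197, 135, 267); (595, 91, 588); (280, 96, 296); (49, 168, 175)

(197,135,267): 135²+197² = 57034 < 71289 = 267² → obtuse
(595,91,588): 91²+588² = 354025 = 595² → right
(280,96,296): 96²+280² = 87616 = 296² → right
(49,168,175): 49²+168² = 30625 = 175² → right
3 of the 4 are right.

3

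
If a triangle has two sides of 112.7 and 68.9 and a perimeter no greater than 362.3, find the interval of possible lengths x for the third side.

43.8 < x ≤ 180.7

Triangle inequality alone gives 43.8 < x < 181.6.
The perimeter condition gives x ≤ 362.3 − 112.7 − 68.9 = 180.7.
Intersecting the two: 43.8 < x ≤ 180.7.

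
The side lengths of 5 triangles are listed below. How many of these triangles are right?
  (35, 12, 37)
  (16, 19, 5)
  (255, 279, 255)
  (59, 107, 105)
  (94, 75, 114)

(35,12,37): 12²+35² = 1369 = 37² → right
(16,19,5): 5²+16² = 281 < 361 = 19² → obtuse
(255,279,255): 255²+255² = 130050 > 77841 = 279² → acute
(59,107,105): 59²+105² = 14506 > 11449 = 107² → acute
(94,75,114): 75²+94² = 14461 > 12996 = 114² → acute
1 of the 5 is right.

1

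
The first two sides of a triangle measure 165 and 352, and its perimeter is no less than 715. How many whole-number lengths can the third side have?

Triangle inequality: 187 < x < 517. Perimeter ≥ 715 gives x ≥ 715 − 165 − 352 = 198.
So 198 ≤ x < 517; integers 198 through 516: 319 values.

319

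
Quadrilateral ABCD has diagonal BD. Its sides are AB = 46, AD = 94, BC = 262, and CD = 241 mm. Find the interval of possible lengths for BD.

48 < BD < 140

From triangle ABD: |46 − 94| < BD < 46 + 94, i.e. 48 < BD < 140.
From triangle CBD: 21 < BD < 503.
Both must hold, so BD lies in the intersection.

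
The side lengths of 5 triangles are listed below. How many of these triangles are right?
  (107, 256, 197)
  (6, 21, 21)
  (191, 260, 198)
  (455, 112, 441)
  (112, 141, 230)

1

(107,256,197): 107²+197² = 50258 < 65536 = 256² → obtuse
(6,21,21): 6²+21² = 477 > 441 = 21² → acute
(191,260,198): 191²+198² = 75685 > 67600 = 260² → acute
(455,112,441): 112²+441² = 207025 = 455² → right
(112,141,230): 112²+141² = 32425 < 52900 = 230² → obtuse
1 of the 5 is right.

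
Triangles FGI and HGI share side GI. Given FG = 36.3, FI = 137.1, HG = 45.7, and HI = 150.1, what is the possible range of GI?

104.4 < GI < 173.4

From triangle FGI: |36.3 − 137.1| < GI < 36.3 + 137.1, i.e. 100.8 < GI < 173.4.
From triangle HGI: 104.4 < GI < 195.8.
Both must hold, so GI lies in the intersection.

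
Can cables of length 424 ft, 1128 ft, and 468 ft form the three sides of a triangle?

The longest side is 1128, but the other two sum to only 892.
892 < 1128, so the triangle inequality fails.

No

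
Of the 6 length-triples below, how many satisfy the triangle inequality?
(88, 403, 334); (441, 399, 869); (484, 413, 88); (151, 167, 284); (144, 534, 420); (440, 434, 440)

5

(88,334,403): 88+334 > 403 → valid
(399,441,869): 399+441 ≤ 869 → not valid
(88,413,484): 88+413 > 484 → valid
(151,167,284): 151+167 > 284 → valid
(144,420,534): 144+420 > 534 → valid
(434,440,440): 434+440 > 440 → valid
5 of the 6 triples form a triangle.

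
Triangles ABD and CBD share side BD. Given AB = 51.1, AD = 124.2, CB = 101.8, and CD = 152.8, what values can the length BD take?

73.1 < BD < 175.3

From triangle ABD: |51.1 − 124.2| < BD < 51.1 + 124.2, i.e. 73.1 < BD < 175.3.
From triangle CBD: 51.0 < BD < 254.6.
Both must hold, so BD lies in the intersection.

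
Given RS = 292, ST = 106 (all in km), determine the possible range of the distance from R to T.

By the triangle inequality, |292 − 106| ≤ RT ≤ 292 + 106.

186 ≤ RT ≤ 398 km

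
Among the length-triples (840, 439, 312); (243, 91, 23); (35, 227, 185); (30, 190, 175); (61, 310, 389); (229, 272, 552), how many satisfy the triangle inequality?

1

(312,439,840): 312+439 ≤ 840 → not valid
(23,91,243): 23+91 ≤ 243 → not valid
(35,185,227): 35+185 ≤ 227 → not valid
(30,175,190): 30+175 > 190 → valid
(61,310,389): 61+310 ≤ 389 → not valid
(229,272,552): 229+272 ≤ 552 → not valid
1 of the 6 triples forms a triangle.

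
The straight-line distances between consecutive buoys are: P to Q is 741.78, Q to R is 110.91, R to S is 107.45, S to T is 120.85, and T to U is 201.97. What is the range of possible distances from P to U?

200.60 ≤ PU ≤ 1282.96

The maximum is all hops collinear in one direction: 741.78 + 110.91 + 107.45 + 120.85 + 201.97 = 1282.96.
The longest hop is 741.78; the others sum to 541.18. Folding the others back against it leaves at least 741.78 − 541.18 = 200.60.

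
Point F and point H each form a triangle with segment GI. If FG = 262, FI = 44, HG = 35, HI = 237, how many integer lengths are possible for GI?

From triangle FGI: 218 < GI < 306.
From triangle HGI: 202 < GI < 272.
Intersection: 218 < GI < 272, so integers 219 through 271: 53 values.

53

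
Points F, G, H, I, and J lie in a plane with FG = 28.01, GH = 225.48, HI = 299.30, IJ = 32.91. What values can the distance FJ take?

The maximum is all hops collinear in one direction: 28.01 + 225.48 + 299.30 + 32.91 = 585.70.
The longest hop is 299.30; the others sum to 286.40. Folding the others back against it leaves at least 299.30 − 286.40 = 12.90.

12.90 ≤ FJ ≤ 585.70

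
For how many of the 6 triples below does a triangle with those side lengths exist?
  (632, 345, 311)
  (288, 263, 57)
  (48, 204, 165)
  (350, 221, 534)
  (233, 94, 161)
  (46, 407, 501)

(311,345,632): 311+345 > 632 → valid
(57,263,288): 57+263 > 288 → valid
(48,165,204): 48+165 > 204 → valid
(221,350,534): 221+350 > 534 → valid
(94,161,233): 94+161 > 233 → valid
(46,407,501): 46+407 ≤ 501 → not valid
5 of the 6 triples form a triangle.

5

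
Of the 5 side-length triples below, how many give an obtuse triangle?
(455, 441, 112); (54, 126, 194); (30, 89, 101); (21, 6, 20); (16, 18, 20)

(455,441,112): 112²+441² = 207025 = 455² → right
(54,126,194): 54+126 ≤ 194, not a triangle
(30,89,101): 30²+89² = 8821 < 10201 = 101² → obtuse
(21,6,20): 6²+20² = 436 < 441 = 21² → obtuse
(16,18,20): 16²+18² = 580 > 400 = 20² → acute
2 of the 5 are obtuse.

2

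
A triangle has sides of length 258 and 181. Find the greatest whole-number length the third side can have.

The third side must be strictly less than 258 + 181 = 439.
The largest integer below 439 is 438.

438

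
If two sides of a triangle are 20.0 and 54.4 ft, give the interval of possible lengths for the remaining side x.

By the triangle inequality, x must be less than 20.0 + 54.4 = 74.4 and greater than |20.0 − 54.4| = 34.4.

34.4 < x < 74.4 (ft)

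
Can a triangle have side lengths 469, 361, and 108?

No

The two shorter sides sum to 469, exactly equal to the longest side 469.
That gives only a degenerate (flat) triangle — the inequality must be strict.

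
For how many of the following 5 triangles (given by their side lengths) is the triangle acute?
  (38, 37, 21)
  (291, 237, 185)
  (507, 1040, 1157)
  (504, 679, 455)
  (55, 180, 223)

2

(38,37,21): 21²+37² = 1810 > 1444 = 38² → acute
(291,237,185): 185²+237² = 90394 > 84681 = 291² → acute
(507,1040,1157): 507²+1040² = 1338649 = 1157² → right
(504,679,455): 455²+504² = 461041 = 679² → right
(55,180,223): 55²+180² = 35425 < 49729 = 223² → obtuse
2 of the 5 are acute.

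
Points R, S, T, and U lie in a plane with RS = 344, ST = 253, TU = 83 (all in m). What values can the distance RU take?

The maximum is all hops collinear in one direction: 344 + 253 + 83 = 680.
The longest hop is 344; the others sum to 336. Folding the others back against it leaves at least 344 − 336 = 8.

8 ≤ RU ≤ 680 m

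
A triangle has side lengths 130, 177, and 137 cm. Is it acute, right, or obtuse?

acute

Compare the square of the longest side to the sum of squares of the other two: 130² + 137² = 35669 > 31329 = 177².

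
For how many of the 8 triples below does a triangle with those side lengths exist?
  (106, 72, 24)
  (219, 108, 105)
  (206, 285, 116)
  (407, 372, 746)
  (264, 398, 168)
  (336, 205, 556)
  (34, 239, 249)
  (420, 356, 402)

(24,72,106): 24+72 ≤ 106 → not valid
(105,108,219): 105+108 ≤ 219 → not valid
(116,206,285): 116+206 > 285 → valid
(372,407,746): 372+407 > 746 → valid
(168,264,398): 168+264 > 398 → valid
(205,336,556): 205+336 ≤ 556 → not valid
(34,239,249): 34+239 > 249 → valid
(356,402,420): 356+402 > 420 → valid
5 of the 8 triples form a triangle.

5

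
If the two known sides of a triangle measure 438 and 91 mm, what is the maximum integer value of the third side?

528

The third side must be strictly less than 438 + 91 = 529.
The largest integer below 529 is 528.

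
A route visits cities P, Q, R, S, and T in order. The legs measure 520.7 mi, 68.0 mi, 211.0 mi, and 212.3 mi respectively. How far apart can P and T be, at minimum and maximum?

29.4 ≤ PT ≤ 1012.0 mi

The maximum is all hops collinear in one direction: 520.7 + 68.0 + 211.0 + 212.3 = 1012.0.
The longest hop is 520.7; the others sum to 491.3. Folding the others back against it leaves at least 520.7 − 491.3 = 29.4.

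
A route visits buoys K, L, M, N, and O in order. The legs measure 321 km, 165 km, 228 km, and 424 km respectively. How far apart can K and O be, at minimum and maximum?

The maximum is all hops collinear in one direction: 321 + 165 + 228 + 424 = 1138.
The longest hop is 424; the others sum to 714. Since 424 ≤ 714, the path can fold back on itself completely, so the minimum distance is 0.

0 ≤ KO ≤ 1138 km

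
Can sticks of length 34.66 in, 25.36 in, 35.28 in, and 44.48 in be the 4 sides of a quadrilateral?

Yes

A quadrilateral exists iff every side is shorter than the sum of the others — equivalently, the longest side is less than the sum of the rest.
Longest side 44.48 < 95.30 (sum of the remaining 3), so yes.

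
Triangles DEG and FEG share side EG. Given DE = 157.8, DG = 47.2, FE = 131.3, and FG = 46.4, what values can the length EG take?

From triangle DEG: |157.8 − 47.2| < EG < 157.8 + 47.2, i.e. 110.6 < EG < 205.0.
From triangle FEG: 84.9 < EG < 177.7.
Both must hold, so EG lies in the intersection.

110.6 < EG < 177.7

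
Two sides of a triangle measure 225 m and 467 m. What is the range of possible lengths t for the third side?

242 < t < 692 (m)

By the triangle inequality, t must be less than 225 + 467 = 692 and greater than |225 − 467| = 242.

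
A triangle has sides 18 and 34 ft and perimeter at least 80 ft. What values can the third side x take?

Triangle inequality alone gives 16 < x < 52.
The perimeter condition gives x ≥ 80 − 18 − 34 = 28.
Intersecting the two: 28 ≤ x < 52.

28 ≤ x < 52 ft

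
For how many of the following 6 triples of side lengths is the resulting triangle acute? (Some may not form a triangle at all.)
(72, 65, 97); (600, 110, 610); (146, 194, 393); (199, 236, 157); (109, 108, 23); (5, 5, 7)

3

(72,65,97): 65²+72² = 9409 = 97² → right
(600,110,610): 110²+600² = 372100 = 610² → right
(146,194,393): 146+194 ≤ 393, not a triangle
(199,236,157): 157²+199² = 64250 > 55696 = 236² → acute
(109,108,23): 23²+108² = 12193 > 11881 = 109² → acute
(5,5,7): 5²+5² = 50 > 49 = 7² → acute
3 of the 6 are acute.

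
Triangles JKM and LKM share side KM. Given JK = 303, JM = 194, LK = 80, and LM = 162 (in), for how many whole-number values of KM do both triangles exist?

132

From triangle JKM: 109 < KM < 497.
From triangle LKM: 82 < KM < 242.
Intersection: 109 < KM < 242, so integers 110 through 241: 132 values.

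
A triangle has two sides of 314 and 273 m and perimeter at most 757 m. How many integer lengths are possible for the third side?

129

Triangle inequality: 41 < x < 587. Perimeter ≤ 757 gives x ≤ 757 − 314 − 273 = 170.
So 41 < x ≤ 170; integers 42 through 170: 129 values.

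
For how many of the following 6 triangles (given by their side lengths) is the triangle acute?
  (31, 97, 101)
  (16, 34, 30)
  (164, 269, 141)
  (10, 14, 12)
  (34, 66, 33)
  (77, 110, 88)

(31,97,101): 31²+97² = 10370 > 10201 = 101² → acute
(16,34,30): 16²+30² = 1156 = 34² → right
(164,269,141): 141²+164² = 46777 < 72361 = 269² → obtuse
(10,14,12): 10²+12² = 244 > 196 = 14² → acute
(34,66,33): 33²+34² = 2245 < 4356 = 66² → obtuse
(77,110,88): 77²+88² = 13673 > 12100 = 110² → acute
3 of the 6 are acute.

3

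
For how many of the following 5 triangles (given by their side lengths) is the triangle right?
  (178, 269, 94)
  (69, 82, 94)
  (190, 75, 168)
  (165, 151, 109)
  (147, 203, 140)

1

(178,269,94): 94²+178² = 40520 < 72361 = 269² → obtuse
(69,82,94): 69²+82² = 11485 > 8836 = 94² → acute
(190,75,168): 75²+168² = 33849 < 36100 = 190² → obtuse
(165,151,109): 109²+151² = 34682 > 27225 = 165² → acute
(147,203,140): 140²+147² = 41209 = 203² → right
1 of the 5 is right.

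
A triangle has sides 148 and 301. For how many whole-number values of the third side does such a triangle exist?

The third side lies in the open interval (153, 449).
Integers from 154 to 448 inclusive: 448 − 154 + 1 = 295.

295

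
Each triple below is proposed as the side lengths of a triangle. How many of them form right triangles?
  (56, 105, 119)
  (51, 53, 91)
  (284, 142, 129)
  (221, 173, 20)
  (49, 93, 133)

1

(56,105,119): 56²+105² = 14161 = 119² → right
(51,53,91): 51²+53² = 5410 < 8281 = 91² → obtuse
(284,142,129): 129+142 ≤ 284, not a triangle
(221,173,20): 20+173 ≤ 221, not a triangle
(49,93,133): 49²+93² = 11050 < 17689 = 133² → obtuse
1 of the 5 is right.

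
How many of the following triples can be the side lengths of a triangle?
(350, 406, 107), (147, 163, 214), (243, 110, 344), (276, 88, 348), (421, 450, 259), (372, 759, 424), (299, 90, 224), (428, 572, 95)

(107,350,406): 107+350 > 406 → valid
(147,163,214): 147+163 > 214 → valid
(110,243,344): 110+243 > 344 → valid
(88,276,348): 88+276 > 348 → valid
(259,421,450): 259+421 > 450 → valid
(372,424,759): 372+424 > 759 → valid
(90,224,299): 90+224 > 299 → valid
(95,428,572): 95+428 ≤ 572 → not valid
7 of the 8 triples form a triangle.

7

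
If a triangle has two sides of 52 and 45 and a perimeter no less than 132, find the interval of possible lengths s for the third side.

Triangle inequality alone gives 7 < s < 97.
The perimeter condition gives s ≥ 132 − 52 − 45 = 35.
Intersecting the two: 35 ≤ s < 97.

35 ≤ s < 97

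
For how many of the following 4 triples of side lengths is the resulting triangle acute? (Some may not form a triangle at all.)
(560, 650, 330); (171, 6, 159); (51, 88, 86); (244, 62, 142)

1

(560,650,330): 330²+560² = 422500 = 650² → right
(171,6,159): 6+159 ≤ 171, not a triangle
(51,88,86): 51²+86² = 9997 > 7744 = 88² → acute
(244,62,142): 62+142 ≤ 244, not a triangle
1 of the 4 is acute.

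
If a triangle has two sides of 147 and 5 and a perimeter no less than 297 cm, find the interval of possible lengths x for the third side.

Triangle inequality alone gives 142 < x < 152.
The perimeter condition gives x ≥ 297 − 147 − 5 = 145.
Intersecting the two: 145 ≤ x < 152.

145 ≤ x < 152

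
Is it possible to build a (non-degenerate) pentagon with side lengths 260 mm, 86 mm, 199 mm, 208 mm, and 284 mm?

A pentagon exists iff every side is shorter than the sum of the others — equivalently, the longest side is less than the sum of the rest.
Longest side 284 < 753 (sum of the remaining 4), so yes.

Yes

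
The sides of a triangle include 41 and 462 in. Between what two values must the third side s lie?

By the triangle inequality, s must be less than 41 + 462 = 503 and greater than |41 − 462| = 421.

421 < s < 503 (in)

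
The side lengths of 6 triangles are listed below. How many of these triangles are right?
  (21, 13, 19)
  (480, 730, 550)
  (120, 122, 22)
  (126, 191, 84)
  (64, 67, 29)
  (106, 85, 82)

2

(21,13,19): 13²+19² = 530 > 441 = 21² → acute
(480,730,550): 480²+550² = 532900 = 730² → right
(120,122,22): 22²+120² = 14884 = 122² → right
(126,191,84): 84²+126² = 22932 < 36481 = 191² → obtuse
(64,67,29): 29²+64² = 4937 > 4489 = 67² → acute
(106,85,82): 82²+85² = 13949 > 11236 = 106² → acute
2 of the 6 are right.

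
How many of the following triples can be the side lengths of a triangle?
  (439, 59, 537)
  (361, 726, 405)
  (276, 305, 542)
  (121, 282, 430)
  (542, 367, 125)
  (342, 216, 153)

(59,439,537): 59+439 ≤ 537 → not valid
(361,405,726): 361+405 > 726 → valid
(276,305,542): 276+305 > 542 → valid
(121,282,430): 121+282 ≤ 430 → not valid
(125,367,542): 125+367 ≤ 542 → not valid
(153,216,342): 153+216 > 342 → valid
3 of the 6 triples form a triangle.

3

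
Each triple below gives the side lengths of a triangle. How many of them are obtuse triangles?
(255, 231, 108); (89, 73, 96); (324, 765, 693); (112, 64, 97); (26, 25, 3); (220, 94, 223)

1

(255,231,108): 108²+231² = 65025 = 255² → right
(89,73,96): 73²+89² = 13250 > 9216 = 96² → acute
(324,765,693): 324²+693² = 585225 = 765² → right
(112,64,97): 64²+97² = 13505 > 12544 = 112² → acute
(26,25,3): 3²+25² = 634 < 676 = 26² → obtuse
(220,94,223): 94²+220² = 57236 > 49729 = 223² → acute
1 of the 6 is obtuse.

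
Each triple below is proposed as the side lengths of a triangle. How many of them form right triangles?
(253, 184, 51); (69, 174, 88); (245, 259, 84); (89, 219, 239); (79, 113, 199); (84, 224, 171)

(253,184,51): 51+184 ≤ 253, not a triangle
(69,174,88): 69+88 ≤ 174, not a triangle
(245,259,84): 84²+245² = 67081 = 259² → right
(89,219,239): 89²+219² = 55882 < 57121 = 239² → obtuse
(79,113,199): 79+113 ≤ 199, not a triangle
(84,224,171): 84²+171² = 36297 < 50176 = 224² → obtuse
1 of the 6 is right.

1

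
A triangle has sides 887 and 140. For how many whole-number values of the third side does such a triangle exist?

279

The third side lies in the open interval (747, 1027).
Integers from 748 to 1026 inclusive: 1026 − 748 + 1 = 279.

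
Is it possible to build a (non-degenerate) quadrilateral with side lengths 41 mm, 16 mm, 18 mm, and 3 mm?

No

For a quadrilateral, each side must be shorter than the sum of the others.
Here the longest side is 41, but the remaining 3 sides sum to only 37.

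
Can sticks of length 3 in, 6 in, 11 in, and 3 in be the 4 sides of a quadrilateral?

Yes

A quadrilateral exists iff every side is shorter than the sum of the others — equivalently, the longest side is less than the sum of the rest.
Longest side 11 < 12 (sum of the remaining 3), so yes.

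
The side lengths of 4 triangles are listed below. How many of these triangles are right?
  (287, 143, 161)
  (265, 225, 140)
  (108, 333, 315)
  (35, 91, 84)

(287,143,161): 143²+161² = 46370 < 82369 = 287² → obtuse
(265,225,140): 140²+225² = 70225 = 265² → right
(108,333,315): 108²+315² = 110889 = 333² → right
(35,91,84): 35²+84² = 8281 = 91² → right
3 of the 4 are right.

3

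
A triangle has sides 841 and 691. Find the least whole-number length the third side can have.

151

The third side must be strictly greater than |841 − 691| = 150.
The smallest integer above 150 is 151.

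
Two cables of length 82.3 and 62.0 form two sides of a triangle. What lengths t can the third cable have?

By the triangle inequality, t must be less than 82.3 + 62.0 = 144.3 and greater than |82.3 − 62.0| = 20.3.

20.3 < t < 144.3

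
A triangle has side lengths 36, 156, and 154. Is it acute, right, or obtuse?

acute

Compare the square of the longest side to the sum of squares of the other two: 36² + 154² = 25012 > 24336 = 156².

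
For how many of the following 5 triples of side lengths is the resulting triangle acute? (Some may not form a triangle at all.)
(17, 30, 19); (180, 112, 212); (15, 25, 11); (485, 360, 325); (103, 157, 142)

(17,30,19): 17²+19² = 650 < 900 = 30² → obtuse
(180,112,212): 112²+180² = 44944 = 212² → right
(15,25,11): 11²+15² = 346 < 625 = 25² → obtuse
(485,360,325): 325²+360² = 235225 = 485² → right
(103,157,142): 103²+142² = 30773 > 24649 = 157² → acute
1 of the 5 is acute.

1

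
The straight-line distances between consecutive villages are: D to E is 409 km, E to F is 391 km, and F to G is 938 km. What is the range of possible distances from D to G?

138 ≤ DG ≤ 1738 km

The maximum is all hops collinear in one direction: 409 + 391 + 938 = 1738.
The longest hop is 938; the others sum to 800. Folding the others back against it leaves at least 938 − 800 = 138.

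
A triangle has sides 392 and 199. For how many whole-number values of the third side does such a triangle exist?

397

The third side lies in the open interval (193, 591).
Integers from 194 to 590 inclusive: 590 − 194 + 1 = 397.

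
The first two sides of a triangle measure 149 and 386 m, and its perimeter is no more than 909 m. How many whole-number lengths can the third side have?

Triangle inequality: 237 < x < 535. Perimeter ≤ 909 gives x ≤ 909 − 149 − 386 = 374.
So 237 < x ≤ 374; integers 238 through 374: 137 values.

137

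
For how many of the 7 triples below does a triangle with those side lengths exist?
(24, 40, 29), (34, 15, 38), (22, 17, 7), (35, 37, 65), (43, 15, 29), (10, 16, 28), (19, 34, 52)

6

(24,29,40): 24+29 > 40 → valid
(15,34,38): 15+34 > 38 → valid
(7,17,22): 7+17 > 22 → valid
(35,37,65): 35+37 > 65 → valid
(15,29,43): 15+29 > 43 → valid
(10,16,28): 10+16 ≤ 28 → not valid
(19,34,52): 19+34 > 52 → valid
6 of the 7 triples form a triangle.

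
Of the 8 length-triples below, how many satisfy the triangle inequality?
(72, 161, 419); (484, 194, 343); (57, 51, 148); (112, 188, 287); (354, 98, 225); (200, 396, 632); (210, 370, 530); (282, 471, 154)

3

(72,161,419): 72+161 ≤ 419 → not valid
(194,343,484): 194+343 > 484 → valid
(51,57,148): 51+57 ≤ 148 → not valid
(112,188,287): 112+188 > 287 → valid
(98,225,354): 98+225 ≤ 354 → not valid
(200,396,632): 200+396 ≤ 632 → not valid
(210,370,530): 210+370 > 530 → valid
(154,282,471): 154+282 ≤ 471 → not valid
3 of the 8 triples form a triangle.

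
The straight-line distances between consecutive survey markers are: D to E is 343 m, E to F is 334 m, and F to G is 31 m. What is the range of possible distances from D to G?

The maximum is all hops collinear in one direction: 343 + 334 + 31 = 708.
The longest hop is 343; the others sum to 365. Since 343 ≤ 365, the path can fold back on itself completely, so the minimum distance is 0.

0 ≤ DG ≤ 708 m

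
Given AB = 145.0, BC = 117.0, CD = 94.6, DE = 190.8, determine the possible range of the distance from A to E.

The maximum is all hops collinear in one direction: 145.0 + 117.0 + 94.6 + 190.8 = 547.4.
The longest hop is 190.8; the others sum to 356.6. Since 190.8 ≤ 356.6, the path can fold back on itself completely, so the minimum distance is 0.

0 ≤ AE ≤ 547.4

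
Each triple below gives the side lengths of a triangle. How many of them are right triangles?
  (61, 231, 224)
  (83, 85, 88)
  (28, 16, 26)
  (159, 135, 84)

(61,231,224): 61²+224² = 53897 > 53361 = 231² → acute
(83,85,88): 83²+85² = 14114 > 7744 = 88² → acute
(28,16,26): 16²+26² = 932 > 784 = 28² → acute
(159,135,84): 84²+135² = 25281 = 159² → right
1 of the 4 is right.

1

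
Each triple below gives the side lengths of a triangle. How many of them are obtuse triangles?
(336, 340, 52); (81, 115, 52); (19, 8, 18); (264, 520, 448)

1

(336,340,52): 52²+336² = 115600 = 340² → right
(81,115,52): 52²+81² = 9265 < 13225 = 115² → obtuse
(19,8,18): 8²+18² = 388 > 361 = 19² → acute
(264,520,448): 264²+448² = 270400 = 520² → right
1 of the 4 is obtuse.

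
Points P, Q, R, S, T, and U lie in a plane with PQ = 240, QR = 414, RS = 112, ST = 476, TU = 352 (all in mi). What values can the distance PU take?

The maximum is all hops collinear in one direction: 240 + 414 + 112 + 476 + 352 = 1594.
The longest hop is 476; the others sum to 1118. Since 476 ≤ 1118, the path can fold back on itself completely, so the minimum distance is 0.

0 ≤ PU ≤ 1594 mi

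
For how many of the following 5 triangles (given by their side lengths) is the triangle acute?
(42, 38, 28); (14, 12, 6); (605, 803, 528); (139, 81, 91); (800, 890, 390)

1

(42,38,28): 28²+38² = 2228 > 1764 = 42² → acute
(14,12,6): 6²+12² = 180 < 196 = 14² → obtuse
(605,803,528): 528²+605² = 644809 = 803² → right
(139,81,91): 81²+91² = 14842 < 19321 = 139² → obtuse
(800,890,390): 390²+800² = 792100 = 890² → right
1 of the 5 is acute.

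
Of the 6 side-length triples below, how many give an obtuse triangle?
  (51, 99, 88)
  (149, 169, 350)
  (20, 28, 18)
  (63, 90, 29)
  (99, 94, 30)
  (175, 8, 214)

3

(51,99,88): 51²+88² = 10345 > 9801 = 99² → acute
(149,169,350): 149+169 ≤ 350, not a triangle
(20,28,18): 18²+20² = 724 < 784 = 28² → obtuse
(63,90,29): 29²+63² = 4810 < 8100 = 90² → obtuse
(99,94,30): 30²+94² = 9736 < 9801 = 99² → obtuse
(175,8,214): 8+175 ≤ 214, not a triangle
3 of the 6 are obtuse.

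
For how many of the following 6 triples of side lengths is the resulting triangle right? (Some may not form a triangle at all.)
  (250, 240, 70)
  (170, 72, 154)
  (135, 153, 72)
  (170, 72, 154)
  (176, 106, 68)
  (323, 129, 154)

4

(250,240,70): 70²+240² = 62500 = 250² → right
(170,72,154): 72²+154² = 28900 = 170² → right
(135,153,72): 72²+135² = 23409 = 153² → right
(170,72,154): 72²+154² = 28900 = 170² → right
(176,106,68): 68+106 ≤ 176, not a triangle
(323,129,154): 129+154 ≤ 323, not a triangle
4 of the 6 are right.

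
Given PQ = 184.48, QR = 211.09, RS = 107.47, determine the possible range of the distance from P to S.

The maximum is all hops collinear in one direction: 184.48 + 211.09 + 107.47 = 503.04.
The longest hop is 211.09; the others sum to 291.95. Since 211.09 ≤ 291.95, the path can fold back on itself completely, so the minimum distance is 0.

0 ≤ PS ≤ 503.04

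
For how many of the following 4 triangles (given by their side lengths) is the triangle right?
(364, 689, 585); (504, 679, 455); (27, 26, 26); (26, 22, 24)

(364,689,585): 364²+585² = 474721 = 689² → right
(504,679,455): 455²+504² = 461041 = 679² → right
(27,26,26): 26²+26² = 1352 > 729 = 27² → acute
(26,22,24): 22²+24² = 1060 > 676 = 26² → acute
2 of the 4 are right.

2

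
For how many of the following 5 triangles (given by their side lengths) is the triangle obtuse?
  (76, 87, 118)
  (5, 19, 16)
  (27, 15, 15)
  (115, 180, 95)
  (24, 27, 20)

(76,87,118): 76²+87² = 13345 < 13924 = 118² → obtuse
(5,19,16): 5²+16² = 281 < 361 = 19² → obtuse
(27,15,15): 15²+15² = 450 < 729 = 27² → obtuse
(115,180,95): 95²+115² = 22250 < 32400 = 180² → obtuse
(24,27,20): 20²+24² = 976 > 729 = 27² → acute
4 of the 5 are obtuse.

4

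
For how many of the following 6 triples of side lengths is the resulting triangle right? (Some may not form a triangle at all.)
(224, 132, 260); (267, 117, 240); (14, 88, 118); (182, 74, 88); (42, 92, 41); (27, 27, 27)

2

(224,132,260): 132²+224² = 67600 = 260² → right
(267,117,240): 117²+240² = 71289 = 267² → right
(14,88,118): 14+88 ≤ 118, not a triangle
(182,74,88): 74+88 ≤ 182, not a triangle
(42,92,41): 41+42 ≤ 92, not a triangle
(27,27,27): 27²+27² = 1458 > 729 = 27² → acute
2 of the 6 are right.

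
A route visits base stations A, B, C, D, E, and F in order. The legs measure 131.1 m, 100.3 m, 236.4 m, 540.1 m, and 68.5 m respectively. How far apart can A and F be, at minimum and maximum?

The maximum is all hops collinear in one direction: 131.1 + 100.3 + 236.4 + 540.1 + 68.5 = 1076.4.
The longest hop is 540.1; the others sum to 536.3. Folding the others back against it leaves at least 540.1 − 536.3 = 3.8.

3.8 ≤ AF ≤ 1076.4 m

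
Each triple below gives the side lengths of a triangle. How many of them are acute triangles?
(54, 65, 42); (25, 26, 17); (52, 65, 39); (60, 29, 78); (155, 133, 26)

(54,65,42): 42²+54² = 4680 > 4225 = 65² → acute
(25,26,17): 17²+25² = 914 > 676 = 26² → acute
(52,65,39): 39²+52² = 4225 = 65² → right
(60,29,78): 29²+60² = 4441 < 6084 = 78² → obtuse
(155,133,26): 26²+133² = 18365 < 24025 = 155² → obtuse
2 of the 5 are acute.

2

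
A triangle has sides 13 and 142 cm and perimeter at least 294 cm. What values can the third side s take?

Triangle inequality alone gives 129 < s < 155.
The perimeter condition gives s ≥ 294 − 13 − 142 = 139.
Intersecting the two: 139 ≤ s < 155.

139 ≤ s < 155 cm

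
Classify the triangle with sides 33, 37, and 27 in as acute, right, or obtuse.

acute

Compare the square of the longest side to the sum of squares of the other two: 27² + 33² = 1818 > 1369 = 37².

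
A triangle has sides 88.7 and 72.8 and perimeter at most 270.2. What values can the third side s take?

Triangle inequality alone gives 15.9 < s < 161.5.
The perimeter condition gives s ≤ 270.2 − 88.7 − 72.8 = 108.7.
Intersecting the two: 15.9 < s ≤ 108.7.

15.9 < s ≤ 108.7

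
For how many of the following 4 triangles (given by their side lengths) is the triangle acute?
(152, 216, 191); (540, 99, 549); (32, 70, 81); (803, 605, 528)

(152,216,191): 152²+191² = 59585 > 46656 = 216² → acute
(540,99,549): 99²+540² = 301401 = 549² → right
(32,70,81): 32²+70² = 5924 < 6561 = 81² → obtuse
(803,605,528): 528²+605² = 644809 = 803² → right
1 of the 4 is acute.

1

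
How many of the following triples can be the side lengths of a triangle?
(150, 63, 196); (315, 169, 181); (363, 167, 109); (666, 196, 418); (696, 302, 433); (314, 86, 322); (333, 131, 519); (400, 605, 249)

5

(63,150,196): 63+150 > 196 → valid
(169,181,315): 169+181 > 315 → valid
(109,167,363): 109+167 ≤ 363 → not valid
(196,418,666): 196+418 ≤ 666 → not valid
(302,433,696): 302+433 > 696 → valid
(86,314,322): 86+314 > 322 → valid
(131,333,519): 131+333 ≤ 519 → not valid
(249,400,605): 249+400 > 605 → valid
5 of the 8 triples form a triangle.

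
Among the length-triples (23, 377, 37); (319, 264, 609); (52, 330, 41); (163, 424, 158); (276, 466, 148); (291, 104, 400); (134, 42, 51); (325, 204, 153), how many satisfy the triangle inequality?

(23,37,377): 23+37 ≤ 377 → not valid
(264,319,609): 264+319 ≤ 609 → not valid
(41,52,330): 41+52 ≤ 330 → not valid
(158,163,424): 158+163 ≤ 424 → not valid
(148,276,466): 148+276 ≤ 466 → not valid
(104,291,400): 104+291 ≤ 400 → not valid
(42,51,134): 42+51 ≤ 134 → not valid
(153,204,325): 153+204 > 325 → valid
1 of the 8 triples forms a triangle.

1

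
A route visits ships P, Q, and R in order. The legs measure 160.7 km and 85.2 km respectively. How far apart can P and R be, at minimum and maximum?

By the triangle inequality, |160.7 − 85.2| ≤ PR ≤ 160.7 + 85.2.

75.5 ≤ PR ≤ 245.9 km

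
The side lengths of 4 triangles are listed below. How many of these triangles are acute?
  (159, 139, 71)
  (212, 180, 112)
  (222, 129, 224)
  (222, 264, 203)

2

(159,139,71): 71²+139² = 24362 < 25281 = 159² → obtuse
(212,180,112): 112²+180² = 44944 = 212² → right
(222,129,224): 129²+222² = 65925 > 50176 = 224² → acute
(222,264,203): 203²+222² = 90493 > 69696 = 264² → acute
2 of the 4 are acute.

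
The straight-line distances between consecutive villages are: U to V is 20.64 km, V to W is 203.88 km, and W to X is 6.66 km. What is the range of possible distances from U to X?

176.58 ≤ UX ≤ 231.18 km

The maximum is all hops collinear in one direction: 20.64 + 203.88 + 6.66 = 231.18.
The longest hop is 203.88; the others sum to 27.30. Folding the others back against it leaves at least 203.88 − 27.30 = 176.58.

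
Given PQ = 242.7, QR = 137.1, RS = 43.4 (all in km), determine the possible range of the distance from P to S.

The maximum is all hops collinear in one direction: 242.7 + 137.1 + 43.4 = 423.2.
The longest hop is 242.7; the others sum to 180.5. Folding the others back against it leaves at least 242.7 − 180.5 = 62.2.

62.2 ≤ PS ≤ 423.2 km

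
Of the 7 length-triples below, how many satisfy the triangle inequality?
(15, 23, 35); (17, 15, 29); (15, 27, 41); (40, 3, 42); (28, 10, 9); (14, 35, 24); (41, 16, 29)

(15,23,35): 15+23 > 35 → valid
(15,17,29): 15+17 > 29 → valid
(15,27,41): 15+27 > 41 → valid
(3,40,42): 3+40 > 42 → valid
(9,10,28): 9+10 ≤ 28 → not valid
(14,24,35): 14+24 > 35 → valid
(16,29,41): 16+29 > 41 → valid
6 of the 7 triples form a triangle.

6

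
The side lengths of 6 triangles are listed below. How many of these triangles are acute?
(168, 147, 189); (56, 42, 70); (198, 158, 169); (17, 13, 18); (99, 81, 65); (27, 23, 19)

5

(168,147,189): 147²+168² = 49833 > 35721 = 189² → acute
(56,42,70): 42²+56² = 4900 = 70² → right
(198,158,169): 158²+169² = 53525 > 39204 = 198² → acute
(17,13,18): 13²+17² = 458 > 324 = 18² → acute
(99,81,65): 65²+81² = 10786 > 9801 = 99² → acute
(27,23,19): 19²+23² = 890 > 729 = 27² → acute
5 of the 6 are acute.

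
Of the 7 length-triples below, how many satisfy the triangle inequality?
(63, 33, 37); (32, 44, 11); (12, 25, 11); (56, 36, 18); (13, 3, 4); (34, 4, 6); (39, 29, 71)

1

(33,37,63): 33+37 > 63 → valid
(11,32,44): 11+32 ≤ 44 → not valid
(11,12,25): 11+12 ≤ 25 → not valid
(18,36,56): 18+36 ≤ 56 → not valid
(3,4,13): 3+4 ≤ 13 → not valid
(4,6,34): 4+6 ≤ 34 → not valid
(29,39,71): 29+39 ≤ 71 → not valid
1 of the 7 triples forms a triangle.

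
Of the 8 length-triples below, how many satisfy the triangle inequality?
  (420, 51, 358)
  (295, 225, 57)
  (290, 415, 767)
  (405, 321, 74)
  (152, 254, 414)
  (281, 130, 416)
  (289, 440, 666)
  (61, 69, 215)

1

(51,358,420): 51+358 ≤ 420 → not valid
(57,225,295): 57+225 ≤ 295 → not valid
(290,415,767): 290+415 ≤ 767 → not valid
(74,321,405): 74+321 ≤ 405 → not valid
(152,254,414): 152+254 ≤ 414 → not valid
(130,281,416): 130+281 ≤ 416 → not valid
(289,440,666): 289+440 > 666 → valid
(61,69,215): 61+69 ≤ 215 → not valid
1 of the 8 triples forms a triangle.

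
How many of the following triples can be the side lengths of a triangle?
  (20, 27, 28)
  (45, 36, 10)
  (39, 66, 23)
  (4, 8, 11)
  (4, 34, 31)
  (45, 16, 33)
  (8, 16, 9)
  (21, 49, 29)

(20,27,28): 20+27 > 28 → valid
(10,36,45): 10+36 > 45 → valid
(23,39,66): 23+39 ≤ 66 → not valid
(4,8,11): 4+8 > 11 → valid
(4,31,34): 4+31 > 34 → valid
(16,33,45): 16+33 > 45 → valid
(8,9,16): 8+9 > 16 → valid
(21,29,49): 21+29 > 49 → valid
7 of the 8 triples form a triangle.

7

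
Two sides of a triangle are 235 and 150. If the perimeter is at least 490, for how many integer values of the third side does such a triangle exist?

Triangle inequality: 85 < x < 385. Perimeter ≥ 490 gives x ≥ 490 − 235 − 150 = 105.
So 105 ≤ x < 385; integers 105 through 384: 280 values.

280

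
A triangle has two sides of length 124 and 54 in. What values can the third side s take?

By the triangle inequality, s must be less than 124 + 54 = 178 and greater than |124 − 54| = 70.

70 < s < 178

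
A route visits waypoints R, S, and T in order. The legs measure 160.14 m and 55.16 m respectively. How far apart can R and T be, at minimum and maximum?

104.98 ≤ RT ≤ 215.30 m

By the triangle inequality, |160.14 − 55.16| ≤ RT ≤ 160.14 + 55.16.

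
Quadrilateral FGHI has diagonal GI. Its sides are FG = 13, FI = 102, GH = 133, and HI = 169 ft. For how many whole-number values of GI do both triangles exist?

25

From triangle FGI: 89 < GI < 115.
From triangle HGI: 36 < GI < 302.
Intersection: 89 < GI < 115, so integers 90 through 114: 25 values.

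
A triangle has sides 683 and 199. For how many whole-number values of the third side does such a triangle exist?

The third side lies in the open interval (484, 882).
Integers from 485 to 881 inclusive: 881 − 485 + 1 = 397.

397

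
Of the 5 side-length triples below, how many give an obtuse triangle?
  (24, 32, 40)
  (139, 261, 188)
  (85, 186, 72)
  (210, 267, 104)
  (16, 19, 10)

3

(24,32,40): 24²+32² = 1600 = 40² → right
(139,261,188): 139²+188² = 54665 < 68121 = 261² → obtuse
(85,186,72): 72+85 ≤ 186, not a triangle
(210,267,104): 104²+210² = 54916 < 71289 = 267² → obtuse
(16,19,10): 10²+16² = 356 < 361 = 19² → obtuse
3 of the 5 are obtuse.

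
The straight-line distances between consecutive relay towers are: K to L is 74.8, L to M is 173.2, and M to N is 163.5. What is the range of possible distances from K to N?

0 ≤ KN ≤ 411.5

The maximum is all hops collinear in one direction: 74.8 + 173.2 + 163.5 = 411.5.
The longest hop is 173.2; the others sum to 238.3. Since 173.2 ≤ 238.3, the path can fold back on itself completely, so the minimum distance is 0.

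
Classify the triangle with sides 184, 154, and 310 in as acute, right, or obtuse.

Compare the square of the longest side to the sum of squares of the other two: 154² + 184² = 57572 < 96100 = 310².

obtuse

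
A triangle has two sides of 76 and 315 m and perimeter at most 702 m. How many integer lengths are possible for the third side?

Triangle inequality: 239 < x < 391. Perimeter ≤ 702 gives x ≤ 702 − 76 − 315 = 311.
So 239 < x ≤ 311; integers 240 through 311: 72 values.

72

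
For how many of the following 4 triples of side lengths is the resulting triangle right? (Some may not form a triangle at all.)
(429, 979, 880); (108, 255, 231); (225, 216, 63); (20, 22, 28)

(429,979,880): 429²+880² = 958441 = 979² → right
(108,255,231): 108²+231² = 65025 = 255² → right
(225,216,63): 63²+216² = 50625 = 225² → right
(20,22,28): 20²+22² = 884 > 784 = 28² → acute
3 of the 4 are right.

3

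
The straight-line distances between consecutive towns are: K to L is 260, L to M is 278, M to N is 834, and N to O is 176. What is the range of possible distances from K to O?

The maximum is all hops collinear in one direction: 260 + 278 + 834 + 176 = 1548.
The longest hop is 834; the others sum to 714. Folding the others back against it leaves at least 834 − 714 = 120.

120 ≤ KO ≤ 1548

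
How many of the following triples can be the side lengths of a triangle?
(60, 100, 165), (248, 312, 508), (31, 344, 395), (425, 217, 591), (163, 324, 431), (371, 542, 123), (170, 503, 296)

3

(60,100,165): 60+100 ≤ 165 → not valid
(248,312,508): 248+312 > 508 → valid
(31,344,395): 31+344 ≤ 395 → not valid
(217,425,591): 217+425 > 591 → valid
(163,324,431): 163+324 > 431 → valid
(123,371,542): 123+371 ≤ 542 → not valid
(170,296,503): 170+296 ≤ 503 → not valid
3 of the 7 triples form a triangle.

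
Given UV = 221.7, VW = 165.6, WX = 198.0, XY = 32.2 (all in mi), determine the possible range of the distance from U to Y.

0 ≤ UY ≤ 617.5 mi

The maximum is all hops collinear in one direction: 221.7 + 165.6 + 198.0 + 32.2 = 617.5.
The longest hop is 221.7; the others sum to 395.8. Since 221.7 ≤ 395.8, the path can fold back on itself completely, so the minimum distance is 0.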